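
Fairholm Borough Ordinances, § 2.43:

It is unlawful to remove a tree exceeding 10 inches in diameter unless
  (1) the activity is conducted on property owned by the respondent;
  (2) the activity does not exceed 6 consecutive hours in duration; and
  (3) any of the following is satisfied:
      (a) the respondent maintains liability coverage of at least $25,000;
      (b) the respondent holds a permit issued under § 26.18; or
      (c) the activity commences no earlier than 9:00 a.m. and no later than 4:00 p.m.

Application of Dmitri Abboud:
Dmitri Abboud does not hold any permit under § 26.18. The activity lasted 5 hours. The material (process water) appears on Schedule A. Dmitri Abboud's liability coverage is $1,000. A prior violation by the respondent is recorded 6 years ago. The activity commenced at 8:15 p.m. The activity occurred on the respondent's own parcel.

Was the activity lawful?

No — unlawful.

(1) own property — holds.
(2) ≤ 6 hrs duration — holds.
(a) coverage ≥ $25,000 — not satisfied.
(b) holds permit — fails.
(c) start within hours — fails.
So (3) is not satisfied (F OR F OR F).
So Overall is not satisfied (T AND T AND F).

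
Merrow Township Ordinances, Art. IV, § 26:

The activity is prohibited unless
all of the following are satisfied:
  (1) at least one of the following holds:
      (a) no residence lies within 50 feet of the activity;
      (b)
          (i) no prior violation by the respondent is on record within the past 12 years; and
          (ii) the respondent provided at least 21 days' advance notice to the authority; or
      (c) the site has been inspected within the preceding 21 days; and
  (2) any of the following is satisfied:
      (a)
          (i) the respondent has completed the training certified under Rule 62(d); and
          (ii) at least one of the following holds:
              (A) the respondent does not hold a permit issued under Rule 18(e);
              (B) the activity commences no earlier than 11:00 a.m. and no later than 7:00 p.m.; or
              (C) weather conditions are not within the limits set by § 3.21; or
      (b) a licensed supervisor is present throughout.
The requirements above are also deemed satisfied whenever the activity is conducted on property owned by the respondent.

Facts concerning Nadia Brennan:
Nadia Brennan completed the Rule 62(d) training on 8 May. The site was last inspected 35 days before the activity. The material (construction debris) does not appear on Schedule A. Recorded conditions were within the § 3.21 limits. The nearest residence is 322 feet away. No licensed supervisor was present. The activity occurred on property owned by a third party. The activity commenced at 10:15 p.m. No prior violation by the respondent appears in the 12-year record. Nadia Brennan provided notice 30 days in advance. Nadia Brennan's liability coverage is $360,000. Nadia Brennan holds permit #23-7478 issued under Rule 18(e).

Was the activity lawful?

No — unlawful.

(a) no residence in 50 ft — holds.
(i) no prior violation — met.
(ii) ≥21 days' notice — satisfied.
So (b) is satisfied (T AND T).
(c) site inspected — fails.
(1) = T OR T OR F = true.
(i) training certified — satisfied.
(A) not (holds permit) — not satisfied.
(B) start within hours — not met.
(C) not (weather ok) — fails.
(ii) = F OR F OR F = false.
So (a) is not satisfied (T AND F).
(b) supervisor present — not satisfied.
(2): F OR F → false.
So Overall is not satisfied (T AND F).
Exception (own property) — not satisfied.
Result: main false OR exception false → false.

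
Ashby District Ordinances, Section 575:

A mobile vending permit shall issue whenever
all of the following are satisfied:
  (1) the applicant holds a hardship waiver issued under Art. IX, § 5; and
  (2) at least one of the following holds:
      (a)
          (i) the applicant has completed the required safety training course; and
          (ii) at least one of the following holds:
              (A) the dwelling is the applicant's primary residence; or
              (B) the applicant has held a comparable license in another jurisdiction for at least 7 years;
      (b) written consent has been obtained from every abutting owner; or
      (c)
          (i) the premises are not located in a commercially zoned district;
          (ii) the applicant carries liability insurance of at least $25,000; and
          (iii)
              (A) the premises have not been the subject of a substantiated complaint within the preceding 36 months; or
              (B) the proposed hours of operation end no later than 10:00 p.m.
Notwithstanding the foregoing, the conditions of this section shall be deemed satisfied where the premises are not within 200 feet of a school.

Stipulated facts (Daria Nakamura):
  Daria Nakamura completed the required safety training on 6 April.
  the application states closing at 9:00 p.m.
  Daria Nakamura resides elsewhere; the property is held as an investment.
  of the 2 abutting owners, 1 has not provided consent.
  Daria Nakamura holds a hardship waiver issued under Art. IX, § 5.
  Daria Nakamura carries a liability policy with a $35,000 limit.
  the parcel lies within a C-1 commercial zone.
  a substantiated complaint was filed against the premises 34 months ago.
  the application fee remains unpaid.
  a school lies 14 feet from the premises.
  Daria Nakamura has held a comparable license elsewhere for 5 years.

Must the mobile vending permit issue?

No — denied.

(1) hardship waiver — satisfied.
(i) safety training — holds.
(A) primary residence — not met.
(B) prior license ≥ 7 yr — not met.
(ii): F OR F → false.
(a): T AND F → false.
(b) all abutters consent — not met.
(i) not (commercially zoned) — fails.
(ii) insurance ≥ $25,000 — satisfied.
(A) no complaint in 36 mo. — fails.
(B) closes by 10 p.m. — satisfied.
(iii): F OR T → true.
So (c) is not satisfied (F AND T AND T).
(2) = F OR F OR F = false.
Overall: T AND F → false.
Exception (≥200 ft from school) — not satisfied.
Result: main false OR exception false → false.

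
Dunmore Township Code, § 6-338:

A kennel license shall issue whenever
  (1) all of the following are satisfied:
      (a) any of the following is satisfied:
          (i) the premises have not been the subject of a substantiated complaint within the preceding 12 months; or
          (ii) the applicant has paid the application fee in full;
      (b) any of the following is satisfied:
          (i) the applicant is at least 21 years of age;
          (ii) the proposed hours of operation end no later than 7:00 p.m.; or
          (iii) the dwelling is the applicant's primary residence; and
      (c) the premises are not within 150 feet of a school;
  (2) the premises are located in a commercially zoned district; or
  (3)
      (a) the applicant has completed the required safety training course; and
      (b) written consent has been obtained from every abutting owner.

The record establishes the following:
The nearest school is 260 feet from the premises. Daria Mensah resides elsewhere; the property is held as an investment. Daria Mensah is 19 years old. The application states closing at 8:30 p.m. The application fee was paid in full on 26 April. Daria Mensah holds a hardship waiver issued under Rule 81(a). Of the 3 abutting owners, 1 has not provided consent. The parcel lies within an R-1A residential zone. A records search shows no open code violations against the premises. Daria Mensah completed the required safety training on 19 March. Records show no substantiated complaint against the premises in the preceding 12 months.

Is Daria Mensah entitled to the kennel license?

(i) no complaint in 12 mo. — met.
(ii) fee paid — met.
(a) = T OR T = true.
(i) age ≥ 21 — fails.
(ii) closes by 7 p.m. — not satisfied.
(iii) primary residence — not satisfied.
So (b) is not satisfied (F OR F OR F).
(c) ≥150 ft from school — holds.
(1) = T AND F AND T = false.
(2) commercially zoned — fails.
(a) safety training — satisfied.
(b) all abutters consent — not met.
So (3) is not satisfied (T AND F).
Overall: F OR F OR F → false.

No — denied.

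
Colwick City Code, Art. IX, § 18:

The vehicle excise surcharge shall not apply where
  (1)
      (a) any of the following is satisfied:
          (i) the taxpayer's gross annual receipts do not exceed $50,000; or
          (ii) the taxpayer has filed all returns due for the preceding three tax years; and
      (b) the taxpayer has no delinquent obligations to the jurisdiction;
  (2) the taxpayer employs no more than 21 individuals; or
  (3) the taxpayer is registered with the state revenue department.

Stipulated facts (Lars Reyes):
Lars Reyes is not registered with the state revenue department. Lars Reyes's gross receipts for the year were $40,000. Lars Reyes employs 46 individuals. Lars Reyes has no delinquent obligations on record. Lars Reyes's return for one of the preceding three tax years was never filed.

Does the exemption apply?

Yes — exempt.

(i) receipts ≤ $50,000 — satisfied.
(ii) returns current — not satisfied.
So (a) is satisfied (T OR F).
(b) no delinquency — holds.
(1): T AND T → true.
(2) ≤ 21 employees — not met.
(3) state-registered — fails.
So Overall is satisfied (T OR F OR F).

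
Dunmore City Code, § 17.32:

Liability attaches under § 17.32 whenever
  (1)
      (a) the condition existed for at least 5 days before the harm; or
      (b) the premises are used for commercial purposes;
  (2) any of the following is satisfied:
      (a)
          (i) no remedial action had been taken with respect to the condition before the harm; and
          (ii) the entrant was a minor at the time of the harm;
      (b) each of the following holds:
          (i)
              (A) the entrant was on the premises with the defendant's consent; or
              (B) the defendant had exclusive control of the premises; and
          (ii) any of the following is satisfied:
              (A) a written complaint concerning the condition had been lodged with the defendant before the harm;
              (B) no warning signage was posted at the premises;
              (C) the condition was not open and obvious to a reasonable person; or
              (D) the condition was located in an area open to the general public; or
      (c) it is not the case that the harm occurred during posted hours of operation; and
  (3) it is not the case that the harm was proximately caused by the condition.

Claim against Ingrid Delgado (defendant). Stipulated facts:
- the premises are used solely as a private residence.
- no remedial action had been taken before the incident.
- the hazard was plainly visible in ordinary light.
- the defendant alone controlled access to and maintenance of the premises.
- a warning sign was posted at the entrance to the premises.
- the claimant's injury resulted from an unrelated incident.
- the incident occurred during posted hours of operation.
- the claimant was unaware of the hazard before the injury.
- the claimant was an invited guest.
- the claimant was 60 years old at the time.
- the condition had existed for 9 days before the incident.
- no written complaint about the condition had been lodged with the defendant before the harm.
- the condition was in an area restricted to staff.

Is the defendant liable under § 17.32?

No — not liable.

(a) condition ≥5 days old — satisfied.
(b) commercial use — not met.
(1): T OR F → true.
(i) no remedial action — met.
(ii) entrant a minor — not met.
(a): T AND F → false.
(A) consent to enter — satisfied.
(B) exclusive control — met.
(i) = T OR T = true.
(A) complaint lodged — not met.
(B) no signage posted — not met.
(C) not open/obvious — not met.
(D) public area — fails.
(ii): F OR F OR F OR F → false.
(b): T AND F → false.
(c) not (during posted hours) — not satisfied.
(2): F OR F OR F → false.
(3) not (proximate cause) — holds.
Overall = T AND F AND T = false.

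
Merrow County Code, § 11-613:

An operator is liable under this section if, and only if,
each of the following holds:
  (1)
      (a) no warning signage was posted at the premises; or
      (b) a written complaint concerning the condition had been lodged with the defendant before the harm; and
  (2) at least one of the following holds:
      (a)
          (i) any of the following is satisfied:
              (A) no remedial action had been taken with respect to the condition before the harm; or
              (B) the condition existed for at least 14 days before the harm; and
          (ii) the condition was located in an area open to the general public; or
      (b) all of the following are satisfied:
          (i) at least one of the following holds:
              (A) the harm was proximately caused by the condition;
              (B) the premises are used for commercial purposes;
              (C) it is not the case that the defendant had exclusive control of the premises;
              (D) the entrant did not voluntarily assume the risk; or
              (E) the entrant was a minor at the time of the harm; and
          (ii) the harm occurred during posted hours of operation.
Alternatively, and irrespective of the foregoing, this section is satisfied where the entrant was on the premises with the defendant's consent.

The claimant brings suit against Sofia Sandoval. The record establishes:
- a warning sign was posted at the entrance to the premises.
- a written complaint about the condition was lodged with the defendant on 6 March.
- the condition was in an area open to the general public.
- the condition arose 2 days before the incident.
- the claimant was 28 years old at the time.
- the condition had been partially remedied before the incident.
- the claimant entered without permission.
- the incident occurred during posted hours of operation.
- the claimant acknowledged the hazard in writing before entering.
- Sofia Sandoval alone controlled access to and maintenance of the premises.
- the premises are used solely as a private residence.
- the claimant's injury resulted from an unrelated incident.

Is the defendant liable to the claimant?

(a) no signage posted — not satisfied.
(b) complaint lodged — satisfied.
(1) = F OR T = true.
(A) no remedial action — not satisfied.
(B) condition ≥14 days old — not met.
(i) = F OR F = false.
(ii) public area — met.
So (a) is not satisfied (F AND T).
(A) proximate cause — fails.
(B) commercial use — not met.
(C) not (exclusive control) — fails.
(D) no assumed risk — not met.
(E) entrant a minor — not met.
So (i) is not satisfied (F OR F OR F OR F OR F).
(ii) during posted hours — satisfied.
(b): F AND T → false.
So (2) is not satisfied (F OR F).
So Overall is not satisfied (T AND F).
Exception (consent to enter) — not satisfied.
Result: main false OR exception false → false.

No — not liable.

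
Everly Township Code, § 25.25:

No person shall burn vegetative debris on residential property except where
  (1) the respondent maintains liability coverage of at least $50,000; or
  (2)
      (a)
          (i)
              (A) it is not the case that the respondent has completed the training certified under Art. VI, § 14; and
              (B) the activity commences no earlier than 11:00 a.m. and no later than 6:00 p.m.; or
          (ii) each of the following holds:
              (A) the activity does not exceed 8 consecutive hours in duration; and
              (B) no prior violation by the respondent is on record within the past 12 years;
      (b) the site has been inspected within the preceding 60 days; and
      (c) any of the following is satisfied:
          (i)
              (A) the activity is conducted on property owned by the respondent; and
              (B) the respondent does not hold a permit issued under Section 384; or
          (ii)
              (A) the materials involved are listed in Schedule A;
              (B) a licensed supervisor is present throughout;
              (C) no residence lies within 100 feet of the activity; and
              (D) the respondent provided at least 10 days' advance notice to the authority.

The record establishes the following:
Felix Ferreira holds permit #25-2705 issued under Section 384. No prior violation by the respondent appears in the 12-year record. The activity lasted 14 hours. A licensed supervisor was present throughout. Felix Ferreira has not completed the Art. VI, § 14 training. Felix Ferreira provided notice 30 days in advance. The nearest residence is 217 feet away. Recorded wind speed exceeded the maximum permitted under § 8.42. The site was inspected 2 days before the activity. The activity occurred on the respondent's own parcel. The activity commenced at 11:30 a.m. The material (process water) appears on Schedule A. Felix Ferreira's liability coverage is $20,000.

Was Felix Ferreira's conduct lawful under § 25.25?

Yes — lawful.

(1) coverage ≥ $50,000 — not met.
(A) not (training certified) — met.
(B) start within hours — met.
(i) = T AND T = true.
(A) ≤ 8 hrs duration — not met.
(B) no prior violation — met.
(ii): F AND T → false.
(a): T OR F → true.
(b) site inspected — met.
(A) own property — satisfied.
(B) not (holds permit) — not met.
So (i) is not satisfied (T AND F).
(A) Schedule A material — satisfied.
(B) supervisor present — holds.
(C) no residence in 100 ft — satisfied.
(D) ≥10 days' notice — met.
(ii): T AND T AND T AND T → true.
(c) = F OR T = true.
(2) = T AND T AND T = true.
So Overall is satisfied (F OR T).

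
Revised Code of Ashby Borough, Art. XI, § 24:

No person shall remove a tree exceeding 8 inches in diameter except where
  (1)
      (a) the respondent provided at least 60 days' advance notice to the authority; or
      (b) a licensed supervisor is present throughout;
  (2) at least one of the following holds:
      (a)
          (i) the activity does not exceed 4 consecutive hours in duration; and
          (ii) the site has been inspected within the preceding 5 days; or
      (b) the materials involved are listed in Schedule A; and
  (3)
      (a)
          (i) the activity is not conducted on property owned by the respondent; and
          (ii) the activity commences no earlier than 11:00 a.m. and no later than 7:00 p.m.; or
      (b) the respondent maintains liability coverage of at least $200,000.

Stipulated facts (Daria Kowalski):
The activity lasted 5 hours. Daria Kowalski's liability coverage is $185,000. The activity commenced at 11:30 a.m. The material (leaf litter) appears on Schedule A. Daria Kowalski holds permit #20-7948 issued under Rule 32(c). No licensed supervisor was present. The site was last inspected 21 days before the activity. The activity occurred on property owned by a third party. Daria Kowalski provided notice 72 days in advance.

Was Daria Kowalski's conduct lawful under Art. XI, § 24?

(a) ≥60 days' notice — holds.
(b) supervisor present — not met.
(1) = T OR F = true.
(i) ≤ 4 hrs duration — fails.
(ii) site inspected — fails.
(a): F AND F → false.
(b) Schedule A material — satisfied.
(2): F OR T → true.
(i) not (own property) — met.
(ii) start within hours — met.
(a) = T AND T = true.
(b) coverage ≥ $200,000 — not satisfied.
(3) = T OR F = true.
Overall: T AND T AND T → true.

Yes — lawful.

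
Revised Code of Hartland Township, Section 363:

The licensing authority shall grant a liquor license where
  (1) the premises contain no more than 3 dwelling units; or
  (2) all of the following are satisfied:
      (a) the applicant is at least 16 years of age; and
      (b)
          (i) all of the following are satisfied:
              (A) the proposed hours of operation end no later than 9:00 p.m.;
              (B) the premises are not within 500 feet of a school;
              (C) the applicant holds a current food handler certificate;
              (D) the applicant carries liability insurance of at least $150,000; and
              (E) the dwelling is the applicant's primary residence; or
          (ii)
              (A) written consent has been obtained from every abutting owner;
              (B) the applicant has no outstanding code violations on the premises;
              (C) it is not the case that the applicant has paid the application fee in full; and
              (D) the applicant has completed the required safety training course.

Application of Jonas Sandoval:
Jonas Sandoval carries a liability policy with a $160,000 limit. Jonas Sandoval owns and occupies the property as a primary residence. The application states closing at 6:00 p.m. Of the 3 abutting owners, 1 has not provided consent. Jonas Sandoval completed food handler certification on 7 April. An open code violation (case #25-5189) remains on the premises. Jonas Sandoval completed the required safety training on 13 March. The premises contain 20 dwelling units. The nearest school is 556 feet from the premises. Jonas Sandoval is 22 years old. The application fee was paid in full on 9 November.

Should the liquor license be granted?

Yes — granted.

(1) ≤ 3 units — not satisfied.
(a) age ≥ 16 — holds.
(A) closes by 9 p.m. — satisfied.
(B) ≥500 ft from school — met.
(C) food handler cert. — holds.
(D) insurance ≥ $150,000 — satisfied.
(E) primary residence — satisfied.
(i): T AND T AND T AND T AND T → true.
(A) all abutters consent — fails.
(B) no code violations — not satisfied.
(C) not (fee paid) — not satisfied.
(D) safety training — satisfied.
So (ii) is not satisfied (F AND F AND F AND T).
So (b) is satisfied (T OR F).
(2) = T AND T = true.
Overall = F OR T = true.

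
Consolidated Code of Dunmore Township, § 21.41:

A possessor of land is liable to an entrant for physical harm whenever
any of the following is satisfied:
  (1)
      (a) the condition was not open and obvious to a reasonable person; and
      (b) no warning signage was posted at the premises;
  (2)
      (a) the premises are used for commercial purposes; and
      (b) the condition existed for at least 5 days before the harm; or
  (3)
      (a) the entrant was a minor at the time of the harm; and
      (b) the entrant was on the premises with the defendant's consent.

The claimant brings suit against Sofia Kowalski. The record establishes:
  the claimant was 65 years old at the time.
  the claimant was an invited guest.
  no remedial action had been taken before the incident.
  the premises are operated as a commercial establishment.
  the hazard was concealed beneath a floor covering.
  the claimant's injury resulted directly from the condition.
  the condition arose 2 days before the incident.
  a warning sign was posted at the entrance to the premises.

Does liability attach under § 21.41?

No — not liable.

(a) not open/obvious — satisfied.
(b) no signage posted — fails.
So (1) is not satisfied (T AND F).
(a) commercial use — holds.
(b) condition ≥5 days old — fails.
So (2) is not satisfied (T AND F).
(a) entrant a minor — not satisfied.
(b) consent to enter — satisfied.
So (3) is not satisfied (F AND T).
Overall: F OR F OR F → false.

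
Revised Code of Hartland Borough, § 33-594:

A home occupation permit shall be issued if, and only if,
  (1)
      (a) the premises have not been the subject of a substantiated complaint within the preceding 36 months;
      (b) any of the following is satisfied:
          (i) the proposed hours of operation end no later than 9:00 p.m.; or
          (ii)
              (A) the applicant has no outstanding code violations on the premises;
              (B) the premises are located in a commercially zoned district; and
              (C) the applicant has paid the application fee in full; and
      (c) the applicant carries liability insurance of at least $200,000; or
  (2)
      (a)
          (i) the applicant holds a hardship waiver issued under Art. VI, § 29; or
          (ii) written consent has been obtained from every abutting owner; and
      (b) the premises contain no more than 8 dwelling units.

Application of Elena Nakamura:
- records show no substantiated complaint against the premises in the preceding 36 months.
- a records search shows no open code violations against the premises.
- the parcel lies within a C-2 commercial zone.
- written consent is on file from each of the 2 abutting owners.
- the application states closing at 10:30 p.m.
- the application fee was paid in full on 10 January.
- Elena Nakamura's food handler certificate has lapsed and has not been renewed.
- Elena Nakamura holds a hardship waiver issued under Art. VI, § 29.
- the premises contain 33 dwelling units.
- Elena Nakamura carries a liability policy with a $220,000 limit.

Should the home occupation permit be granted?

Yes — granted.

(a) no complaint in 36 mo. — holds.
(i) closes by 9 p.m. — not satisfied.
(A) no code violations — met.
(B) commercially zoned — satisfied.
(C) fee paid — met.
(ii): T AND T AND T → true.
So (b) is satisfied (F OR T).
(c) insurance ≥ $200,000 — met.
(1): T AND T AND T → true.
(i) hardship waiver — holds.
(ii) all abutters consent — met.
(a) = T OR T = true.
(b) ≤ 8 units — fails.
So (2) is not satisfied (T AND F).
Overall: T OR F → true.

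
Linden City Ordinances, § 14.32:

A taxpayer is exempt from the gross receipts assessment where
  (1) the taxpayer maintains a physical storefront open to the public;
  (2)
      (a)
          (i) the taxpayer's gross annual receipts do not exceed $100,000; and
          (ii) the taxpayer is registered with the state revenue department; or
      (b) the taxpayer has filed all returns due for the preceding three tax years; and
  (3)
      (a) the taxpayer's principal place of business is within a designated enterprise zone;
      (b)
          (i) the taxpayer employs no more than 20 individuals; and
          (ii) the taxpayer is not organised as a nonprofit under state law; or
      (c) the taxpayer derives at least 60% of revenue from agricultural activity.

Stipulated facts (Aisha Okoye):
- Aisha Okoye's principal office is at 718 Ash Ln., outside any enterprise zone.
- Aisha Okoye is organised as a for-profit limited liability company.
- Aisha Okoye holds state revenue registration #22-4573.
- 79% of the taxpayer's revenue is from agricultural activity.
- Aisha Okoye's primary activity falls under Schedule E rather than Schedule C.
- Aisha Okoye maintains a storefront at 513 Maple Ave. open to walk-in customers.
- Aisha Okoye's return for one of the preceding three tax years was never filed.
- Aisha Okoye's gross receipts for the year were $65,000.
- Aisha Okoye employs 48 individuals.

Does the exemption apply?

Yes — exempt.

(1) has storefront — met.
(i) receipts ≤ $100,000 — holds.
(ii) state-registered — holds.
(a): T AND T → true.
(b) returns current — fails.
So (2) is satisfied (T OR F).
(a) in enterprise zone — not satisfied.
(i) ≤ 20 employees — not met.
(ii) not (nonprofit) — holds.
(b) = F AND T = false.
(c) ≥60% agricultural — satisfied.
So (3) is satisfied (F OR F OR T).
So Overall is satisfied (T AND T AND T).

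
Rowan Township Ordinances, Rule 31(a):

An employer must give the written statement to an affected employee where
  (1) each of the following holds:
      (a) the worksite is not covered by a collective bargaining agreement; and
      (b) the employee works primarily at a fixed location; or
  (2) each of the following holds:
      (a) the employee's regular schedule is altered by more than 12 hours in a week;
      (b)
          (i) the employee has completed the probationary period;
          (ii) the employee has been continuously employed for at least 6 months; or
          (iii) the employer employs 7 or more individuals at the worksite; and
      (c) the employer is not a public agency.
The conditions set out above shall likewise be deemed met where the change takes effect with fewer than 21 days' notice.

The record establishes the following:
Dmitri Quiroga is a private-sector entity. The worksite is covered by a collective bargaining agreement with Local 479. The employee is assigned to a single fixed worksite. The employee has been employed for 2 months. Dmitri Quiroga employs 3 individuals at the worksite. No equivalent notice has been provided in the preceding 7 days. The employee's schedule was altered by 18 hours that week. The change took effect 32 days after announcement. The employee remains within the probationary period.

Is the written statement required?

(a) no CBA — not met.
(b) fixed location — holds.
(1) = F AND T = false.
(a) schedule shift > 12h — satisfied.
(i) past probation — not met.
(ii) tenure ≥ 6 mo. — fails.
(iii) ≥ 7 at site — fails.
(b) = F OR F OR F = false.
(c) not (public agency) — met.
(2) = T AND F AND T = false.
Overall: F OR F → false.
Exception (< 21 days' notice) — not satisfied.
Result: main false OR exception false → false.

No — not required.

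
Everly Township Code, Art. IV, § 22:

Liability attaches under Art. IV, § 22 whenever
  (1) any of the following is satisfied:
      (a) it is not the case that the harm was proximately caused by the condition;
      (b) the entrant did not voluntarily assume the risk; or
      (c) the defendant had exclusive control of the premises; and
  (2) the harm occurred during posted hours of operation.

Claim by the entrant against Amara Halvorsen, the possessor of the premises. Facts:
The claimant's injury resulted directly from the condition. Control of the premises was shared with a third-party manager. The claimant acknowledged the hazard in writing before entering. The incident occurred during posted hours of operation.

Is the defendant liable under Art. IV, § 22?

No — not liable.

(a) not (proximate cause) — fails.
(b) no assumed risk — not met.
(c) exclusive control — not satisfied.
(1): F OR F OR F → false.
(2) during posted hours — holds.
So Overall is not satisfied (F AND T).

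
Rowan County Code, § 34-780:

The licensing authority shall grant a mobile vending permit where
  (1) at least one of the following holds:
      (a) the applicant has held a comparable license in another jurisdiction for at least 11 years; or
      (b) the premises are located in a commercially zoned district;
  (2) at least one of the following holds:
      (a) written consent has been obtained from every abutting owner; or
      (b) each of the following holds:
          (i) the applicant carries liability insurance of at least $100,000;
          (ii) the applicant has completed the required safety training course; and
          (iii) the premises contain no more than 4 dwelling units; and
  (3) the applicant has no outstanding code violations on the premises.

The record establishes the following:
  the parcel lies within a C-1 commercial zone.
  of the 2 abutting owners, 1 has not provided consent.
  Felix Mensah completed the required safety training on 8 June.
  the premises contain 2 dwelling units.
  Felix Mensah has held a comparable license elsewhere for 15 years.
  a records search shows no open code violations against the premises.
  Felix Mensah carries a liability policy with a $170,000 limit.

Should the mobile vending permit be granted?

(a) prior license ≥ 11 yr — satisfied.
(b) commercially zoned — met.
So (1) is satisfied (T OR T).
(a) all abutters consent — not met.
(i) insurance ≥ $100,000 — met.
(ii) safety training — met.
(iii) ≤ 4 units — satisfied.
(b): T AND T AND T → true.
(2) = F OR T = true.
(3) no code violations — satisfied.
So Overall is satisfied (T AND T AND T).

Yes — granted.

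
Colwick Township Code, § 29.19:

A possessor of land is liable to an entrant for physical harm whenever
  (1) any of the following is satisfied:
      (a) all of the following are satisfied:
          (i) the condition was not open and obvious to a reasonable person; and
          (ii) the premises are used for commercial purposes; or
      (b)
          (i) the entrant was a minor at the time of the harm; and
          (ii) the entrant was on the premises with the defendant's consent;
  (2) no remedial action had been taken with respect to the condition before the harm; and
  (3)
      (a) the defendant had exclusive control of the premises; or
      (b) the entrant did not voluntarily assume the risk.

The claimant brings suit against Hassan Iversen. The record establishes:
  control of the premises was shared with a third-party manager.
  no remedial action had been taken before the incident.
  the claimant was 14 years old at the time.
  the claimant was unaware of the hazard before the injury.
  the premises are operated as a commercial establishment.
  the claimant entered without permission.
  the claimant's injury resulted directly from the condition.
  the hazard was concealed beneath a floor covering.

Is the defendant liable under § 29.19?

Yes — liable.

(i) not open/obvious — holds.
(ii) commercial use — met.
So (a) is satisfied (T AND T).
(i) entrant a minor — satisfied.
(ii) consent to enter — not satisfied.
(b) = T AND F = false.
(1): T OR F → true.
(2) no remedial action — satisfied.
(a) exclusive control — fails.
(b) no assumed risk — met.
(3): F OR T → true.
So Overall is satisfied (T AND T AND T).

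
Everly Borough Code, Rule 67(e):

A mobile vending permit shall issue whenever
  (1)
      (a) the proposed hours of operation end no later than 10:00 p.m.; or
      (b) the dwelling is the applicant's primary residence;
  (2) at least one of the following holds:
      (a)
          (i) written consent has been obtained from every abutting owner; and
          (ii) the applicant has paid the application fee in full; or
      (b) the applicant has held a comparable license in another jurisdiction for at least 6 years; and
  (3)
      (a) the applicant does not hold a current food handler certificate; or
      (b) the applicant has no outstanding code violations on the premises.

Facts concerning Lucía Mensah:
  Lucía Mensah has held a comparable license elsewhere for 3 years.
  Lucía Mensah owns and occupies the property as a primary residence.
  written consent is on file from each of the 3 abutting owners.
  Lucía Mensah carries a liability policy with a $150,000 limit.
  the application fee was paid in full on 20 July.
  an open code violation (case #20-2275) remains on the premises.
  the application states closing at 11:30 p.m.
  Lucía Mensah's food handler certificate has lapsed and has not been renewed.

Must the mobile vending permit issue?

Yes — granted.

(a) closes by 10 p.m. — not met.
(b) primary residence — holds.
So (1) is satisfied (F OR T).
(i) all abutters consent — met.
(ii) fee paid — satisfied.
So (a) is satisfied (T AND T).
(b) prior license ≥ 6 yr — not satisfied.
(2): T OR F → true.
(a) not (food handler cert.) — met.
(b) no code violations — not met.
So (3) is satisfied (T OR F).
So Overall is satisfied (T AND T AND T).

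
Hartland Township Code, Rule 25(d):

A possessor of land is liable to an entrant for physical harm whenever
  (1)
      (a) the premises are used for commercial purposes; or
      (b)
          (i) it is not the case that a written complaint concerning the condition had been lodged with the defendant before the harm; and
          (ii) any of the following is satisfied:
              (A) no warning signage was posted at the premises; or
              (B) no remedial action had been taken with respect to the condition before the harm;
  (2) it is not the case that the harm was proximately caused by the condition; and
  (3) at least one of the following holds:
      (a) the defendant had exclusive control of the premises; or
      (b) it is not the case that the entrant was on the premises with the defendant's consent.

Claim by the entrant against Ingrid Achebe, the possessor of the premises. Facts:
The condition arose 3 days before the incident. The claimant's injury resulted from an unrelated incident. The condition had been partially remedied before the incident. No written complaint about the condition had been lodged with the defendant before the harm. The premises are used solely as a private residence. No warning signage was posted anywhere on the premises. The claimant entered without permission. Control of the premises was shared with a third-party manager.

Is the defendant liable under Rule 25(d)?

Yes — liable.

(a) commercial use — not met.
(i) not (complaint lodged) — satisfied.
(A) no signage posted — holds.
(B) no remedial action — not met.
So (ii) is satisfied (T OR F).
(b): T AND T → true.
(1) = F OR T = true.
(2) not (proximate cause) — met.
(a) exclusive control — fails.
(b) not (consent to enter) — met.
So (3) is satisfied (F OR T).
So Overall is satisfied (T AND T AND T).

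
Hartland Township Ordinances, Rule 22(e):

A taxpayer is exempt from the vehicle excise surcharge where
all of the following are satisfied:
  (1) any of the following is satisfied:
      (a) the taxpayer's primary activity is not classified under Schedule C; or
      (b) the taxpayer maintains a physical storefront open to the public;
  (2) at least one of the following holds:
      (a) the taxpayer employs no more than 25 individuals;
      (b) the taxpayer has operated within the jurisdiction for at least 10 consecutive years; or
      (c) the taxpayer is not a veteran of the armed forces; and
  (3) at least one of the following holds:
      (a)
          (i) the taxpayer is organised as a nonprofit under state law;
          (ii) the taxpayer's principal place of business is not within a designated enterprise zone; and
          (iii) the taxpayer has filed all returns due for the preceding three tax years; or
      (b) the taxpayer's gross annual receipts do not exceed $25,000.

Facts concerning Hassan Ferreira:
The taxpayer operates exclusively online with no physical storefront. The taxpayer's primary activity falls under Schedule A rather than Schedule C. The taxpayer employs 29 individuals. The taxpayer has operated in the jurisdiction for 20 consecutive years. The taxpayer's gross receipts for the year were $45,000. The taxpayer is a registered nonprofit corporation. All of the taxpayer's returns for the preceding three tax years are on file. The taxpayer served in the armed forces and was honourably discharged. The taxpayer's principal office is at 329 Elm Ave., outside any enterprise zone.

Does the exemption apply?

(a) not (Schedule C activity) — met.
(b) has storefront — fails.
(1) = T OR F = true.
(a) ≤ 25 employees — not satisfied.
(b) ≥ 10 yrs in jurisdiction — satisfied.
(c) not (veteran) — not met.
(2) = F OR T OR F = true.
(i) nonprofit — satisfied.
(ii) not (in enterprise zone) — met.
(iii) returns current — satisfied.
(a) = T AND T AND T = true.
(b) receipts ≤ $25,000 — not met.
So (3) is satisfied (T OR F).
Overall = T AND T AND T = true.

Yes — exempt.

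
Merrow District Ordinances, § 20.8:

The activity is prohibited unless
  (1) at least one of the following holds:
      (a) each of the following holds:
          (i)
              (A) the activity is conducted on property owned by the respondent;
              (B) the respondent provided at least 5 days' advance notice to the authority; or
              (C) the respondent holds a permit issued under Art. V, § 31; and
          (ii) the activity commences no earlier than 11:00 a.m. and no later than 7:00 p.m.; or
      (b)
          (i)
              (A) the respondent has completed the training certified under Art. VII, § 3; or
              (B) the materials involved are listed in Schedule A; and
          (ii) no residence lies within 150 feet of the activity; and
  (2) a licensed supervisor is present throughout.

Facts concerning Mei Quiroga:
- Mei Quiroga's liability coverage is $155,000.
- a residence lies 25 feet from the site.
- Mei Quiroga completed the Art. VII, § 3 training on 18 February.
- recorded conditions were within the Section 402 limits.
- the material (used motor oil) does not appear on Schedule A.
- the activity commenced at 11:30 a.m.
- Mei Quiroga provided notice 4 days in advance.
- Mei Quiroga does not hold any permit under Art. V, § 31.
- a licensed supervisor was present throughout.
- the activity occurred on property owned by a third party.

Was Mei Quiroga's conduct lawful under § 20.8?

(A) own property — not met.
(B) ≥5 days' notice — not met.
(C) holds permit — not satisfied.
So (i) is not satisfied (F OR F OR F).
(ii) start within hours — holds.
(a) = F AND T = false.
(A) training certified — satisfied.
(B) Schedule A material — not met.
(i) = T OR F = true.
(ii) no residence in 150 ft — not satisfied.
So (b) is not satisfied (T AND F).
(1) = F OR F = false.
(2) supervisor present — satisfied.
Overall = F AND T = false.

No — unlawful.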